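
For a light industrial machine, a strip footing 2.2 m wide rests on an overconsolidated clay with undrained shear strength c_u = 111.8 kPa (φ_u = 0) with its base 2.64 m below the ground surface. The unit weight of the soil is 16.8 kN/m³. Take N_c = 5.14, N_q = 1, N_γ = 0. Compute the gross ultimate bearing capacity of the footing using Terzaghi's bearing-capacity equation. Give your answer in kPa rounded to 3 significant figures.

q = γ·D_f = 16.8 × 2.64 = 44.352 kPa.
c·N_c = 111.8 × 5.14 = 574.65 kPa
q·N_q = 44.352 × 1 = 44.352 kPa
q_ult = 574.65 + 44.352 = 619 kPa.

q_ult ≈ 619 kPa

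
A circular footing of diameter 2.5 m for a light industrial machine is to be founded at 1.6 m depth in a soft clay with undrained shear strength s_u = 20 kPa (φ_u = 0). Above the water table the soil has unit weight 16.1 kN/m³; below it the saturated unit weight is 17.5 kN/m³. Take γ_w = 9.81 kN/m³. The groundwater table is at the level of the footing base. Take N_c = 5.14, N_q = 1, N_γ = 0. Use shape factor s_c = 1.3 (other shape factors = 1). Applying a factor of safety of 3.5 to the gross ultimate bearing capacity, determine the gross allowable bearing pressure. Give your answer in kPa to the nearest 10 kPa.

Overburden at base level: q = 16.1 × 1.6 = 25.76 kPa.
Cohesion term c·N_c·s_c = 20 × 5.14 × 1.3 = 133.64 kPa; surcharge term q·N_q = 25.76 × 1 = 25.76 kPa.
q_ult = 133.64 + 25.76 = 159.4 kPa.
q_all = q_ult / FS = 159.4 / 3.5 = 45.543 kPa.

q_all ≈ 50 kPa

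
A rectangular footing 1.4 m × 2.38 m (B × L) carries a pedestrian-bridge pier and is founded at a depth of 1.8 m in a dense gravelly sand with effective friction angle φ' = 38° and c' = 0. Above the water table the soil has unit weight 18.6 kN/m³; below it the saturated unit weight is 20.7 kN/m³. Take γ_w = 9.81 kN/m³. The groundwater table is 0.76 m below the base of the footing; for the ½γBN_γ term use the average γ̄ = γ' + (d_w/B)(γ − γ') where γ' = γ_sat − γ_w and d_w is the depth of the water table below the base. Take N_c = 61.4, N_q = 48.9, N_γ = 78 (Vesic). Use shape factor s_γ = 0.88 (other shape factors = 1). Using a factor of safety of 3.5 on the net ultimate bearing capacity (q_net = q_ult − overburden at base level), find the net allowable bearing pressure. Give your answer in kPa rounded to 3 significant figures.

q_all(net) ≈ 665 kPa

Overburden at base level: q = 18.6 × 1.8 = 33.48 kPa.
The water table is 0.76 m below the base (< B = 1.4 m), so the ½γBN_γ term uses γ̄ = γ' + (d_w/B)(γ − γ') = 10.89 + (0.76/1.4)(18.6 − 10.89) = 15.075 kN/m³.
Surcharge term q·N_q = 33.48 × 48.9 = 1637.2 kPa; self-weight term 0.5·γ·B·N_γ·s_γ = 0.5 × 15.075 × 1.4 × 78 × 0.88 = 724.34 kPa.
q_ult = 1637.2 + 724.34 = 2361.5 kPa.
q_net = 2361.5 − 33.48 = 2328 kPa.
q_all(net) = 2328 / 3.5 = 665.15 kPa.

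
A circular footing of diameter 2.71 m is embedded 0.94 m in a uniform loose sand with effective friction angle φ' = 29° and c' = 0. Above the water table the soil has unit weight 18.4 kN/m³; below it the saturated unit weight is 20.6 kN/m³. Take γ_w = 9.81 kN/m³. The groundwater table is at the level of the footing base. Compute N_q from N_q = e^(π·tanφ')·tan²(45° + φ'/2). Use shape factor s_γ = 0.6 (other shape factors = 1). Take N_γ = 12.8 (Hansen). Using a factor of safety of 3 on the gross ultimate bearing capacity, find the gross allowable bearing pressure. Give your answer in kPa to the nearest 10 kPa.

q_all ≈ 130 kPa

N_q = e^(π·tan29°)·tan²(59.5°) = 16.44.
Overburden at base level: q = 18.4 × 0.94 = 17.296 kPa.
Below the base the soil is submerged, so the ½γBN_γ term uses γ' = 20.6 − 9.81 = 10.79 kN/m³.
Surcharge term q·N_q = 17.296 × 16.443 = 284.4 kPa; self-weight term 0.5·γ·B·N_γ·s_γ = 0.5 × 10.79 × 2.71 × 12.8 × 0.6 = 112.29 kPa.
q_ult = 284.4 + 112.29 = 396.69 kPa.
q_all = 396.69 / 3 = 132.23 kPa.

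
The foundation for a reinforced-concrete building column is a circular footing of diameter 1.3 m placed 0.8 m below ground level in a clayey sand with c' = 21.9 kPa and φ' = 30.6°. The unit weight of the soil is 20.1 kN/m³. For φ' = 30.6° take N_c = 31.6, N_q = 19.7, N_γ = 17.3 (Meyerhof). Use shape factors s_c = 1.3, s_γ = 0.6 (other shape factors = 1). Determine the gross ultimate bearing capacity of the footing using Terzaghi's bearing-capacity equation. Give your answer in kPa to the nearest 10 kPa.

q_ult ≈ 1350 kPa

Effective surcharge at the founding depth q = γ·D_f = 20.1 × 0.8 = 16.08 kPa.
q_ult = c·N_c·s_c + q·N_q + 0.5·γ·B·N_γ·s_γ
     = 21.9 × 31.6 × 1.3 + 16.08 × 19.7 + 0.5 × 20.1 × 1.3 × 17.3 × 0.6
     = 899.65 + 316.78 + 135.61 = 1352 kPa.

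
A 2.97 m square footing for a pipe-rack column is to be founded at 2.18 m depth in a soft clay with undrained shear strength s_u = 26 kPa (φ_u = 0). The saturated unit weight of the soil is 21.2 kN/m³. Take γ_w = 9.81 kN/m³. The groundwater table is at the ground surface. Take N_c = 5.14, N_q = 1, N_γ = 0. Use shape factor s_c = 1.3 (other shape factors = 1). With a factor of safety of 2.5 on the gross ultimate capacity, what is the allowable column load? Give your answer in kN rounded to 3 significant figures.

Water table at ground surface, so effective unit weight γ' = 21.2 − 9.81 = 11.39 kN/m³ is used throughout; overburden q = 11.39 × 2.18 = 24.83 kPa.
Cohesion term c·N_c·s_c = 26 × 5.14 × 1.3 = 173.73 kPa; surcharge term q·N_q = 24.83 × 1 = 24.83 kPa.
q_ult = 173.73 + 24.83 = 198.56 kPa.
Gross allowable pressure q_all = 198.56 / 2.5 = 79.425 kPa.
Footing area = 8.8209 m², so allowable column load = 79.425 × 8.8209 = 700.6 kN.

P_all ≈ 701 kN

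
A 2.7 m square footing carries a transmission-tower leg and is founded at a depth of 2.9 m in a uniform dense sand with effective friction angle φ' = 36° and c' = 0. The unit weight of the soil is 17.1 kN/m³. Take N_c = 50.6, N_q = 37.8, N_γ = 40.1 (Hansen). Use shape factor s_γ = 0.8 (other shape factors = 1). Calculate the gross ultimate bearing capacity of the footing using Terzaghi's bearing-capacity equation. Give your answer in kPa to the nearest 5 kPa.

q_ult ≈ 2615 kPa

q = γ·D_f = 17.1 × 2.9 = 49.59 kPa.
q·N_q = 49.59 × 37.8 = 1874.5 kPa
0.5·γ·B·N_γ·s_γ = 0.5 × 17.1 × 2.7 × 40.1 × 0.8 = 740.57 kPa
q_ult = 1874.5 + 740.57 = 2615.1 kPa.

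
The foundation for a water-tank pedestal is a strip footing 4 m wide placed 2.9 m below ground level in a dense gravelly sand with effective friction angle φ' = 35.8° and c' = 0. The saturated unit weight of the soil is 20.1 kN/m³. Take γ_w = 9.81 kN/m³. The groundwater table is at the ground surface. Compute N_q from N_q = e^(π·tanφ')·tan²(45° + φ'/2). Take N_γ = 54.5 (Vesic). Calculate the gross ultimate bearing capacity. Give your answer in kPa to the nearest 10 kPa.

q_ult ≈ 2220 kPa

tan35.8° = 0.7212, so N_q = e^(π×0.7212)·tan²(62.9°) = 9.639 × 3.819 = 36.81.
With the water table at the surface the whole profile is submerged: γ' = 20.1 − 9.81 = 10.29 kN/m³, so q = γ'·D_f = 29.841 kPa; the same γ' applies in the ½γBN_γ term.
q_ult = q·N_q + 0.5·γ·B·N_γ
     = 29.841 × 36.808 + 0.5 × 10.29 × 4 × 54.5
     = 1098.4 + 1121.6 = 2220 kPa.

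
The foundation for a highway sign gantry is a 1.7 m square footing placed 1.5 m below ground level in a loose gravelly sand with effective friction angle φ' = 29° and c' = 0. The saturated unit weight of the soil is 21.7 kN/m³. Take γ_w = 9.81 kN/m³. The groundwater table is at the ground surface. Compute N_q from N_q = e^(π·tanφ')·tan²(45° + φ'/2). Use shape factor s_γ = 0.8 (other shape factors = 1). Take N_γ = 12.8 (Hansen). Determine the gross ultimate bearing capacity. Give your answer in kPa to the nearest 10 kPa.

q_ult ≈ 400 kPa

tan29° = 0.5543, so N_q = e^(π×0.5543)·tan²(59.5°) = 5.705 × 2.882 = 16.44.
γ' = 21.7 − 9.81 = 11.89 kN/m³ (submerged throughout). q = 11.89 × 1.5 = 17.835 kPa; the same γ' applies in the ½γBN_γ term.
q·N_q = 17.835 × 16.443 = 293.27 kPa
0.5·γ·B·N_γ·s_γ = 0.5 × 11.89 × 1.7 × 12.8 × 0.8 = 103.49 kPa
q_ult = 293.27 + 103.49 = 396.76 kPa.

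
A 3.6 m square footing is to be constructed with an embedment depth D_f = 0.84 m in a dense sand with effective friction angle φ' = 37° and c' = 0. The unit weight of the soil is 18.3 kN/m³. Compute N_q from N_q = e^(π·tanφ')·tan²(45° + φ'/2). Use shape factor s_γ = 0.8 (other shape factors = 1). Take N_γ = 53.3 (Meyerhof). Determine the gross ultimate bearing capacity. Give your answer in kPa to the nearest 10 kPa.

tan37° = 0.7536, so N_q = e^(π×0.7536)·tan²(63.5°) = 10.669 × 4.023 = 42.92.
Overburden at base level: q = 18.3 × 0.84 = 15.372 kPa.
Surcharge term q·N_q = 15.372 × 42.92 = 659.76 kPa; self-weight term 0.5·γ·B·N_γ·s_γ = 0.5 × 18.3 × 3.6 × 53.3 × 0.8 = 1404.6 kPa.
q_ult = 659.76 + 1404.6 = 2064.3 kPa.

q_ult ≈ 2060 kPa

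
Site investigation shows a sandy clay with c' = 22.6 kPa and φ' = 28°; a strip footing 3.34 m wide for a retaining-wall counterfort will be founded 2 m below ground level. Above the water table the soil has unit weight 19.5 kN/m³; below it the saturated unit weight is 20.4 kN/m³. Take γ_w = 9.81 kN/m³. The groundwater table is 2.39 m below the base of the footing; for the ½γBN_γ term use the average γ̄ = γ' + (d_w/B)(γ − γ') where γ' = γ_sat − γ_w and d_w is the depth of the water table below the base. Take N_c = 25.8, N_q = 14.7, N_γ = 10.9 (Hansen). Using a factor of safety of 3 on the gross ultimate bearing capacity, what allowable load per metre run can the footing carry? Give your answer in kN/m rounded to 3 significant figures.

≈ 1630 kN/m

Effective surcharge at the founding depth q = γ·D_f = 19.5 × 2 = 39 kPa.
With d_w = 2.39 m < B, γ̄ = 10.59 + (2.39/3.34) × (19.5 − 10.59) = 16.966 kN/m³.
q_ult = c·N_c + q·N_q + 0.5·γ·B·N_γ
     = 22.6 × 25.8 + 39 × 14.7 + 0.5 × 16.966 × 3.34 × 10.9
     = 583.08 + 573.3 + 308.83 = 1465.2 kPa.
Gross allowable pressure q_all = 1465.2 / 3 = 488.4 kPa.
Allowable wall load = q_all × B = 488.4 × 3.34 = 1631.3 kN per metre run.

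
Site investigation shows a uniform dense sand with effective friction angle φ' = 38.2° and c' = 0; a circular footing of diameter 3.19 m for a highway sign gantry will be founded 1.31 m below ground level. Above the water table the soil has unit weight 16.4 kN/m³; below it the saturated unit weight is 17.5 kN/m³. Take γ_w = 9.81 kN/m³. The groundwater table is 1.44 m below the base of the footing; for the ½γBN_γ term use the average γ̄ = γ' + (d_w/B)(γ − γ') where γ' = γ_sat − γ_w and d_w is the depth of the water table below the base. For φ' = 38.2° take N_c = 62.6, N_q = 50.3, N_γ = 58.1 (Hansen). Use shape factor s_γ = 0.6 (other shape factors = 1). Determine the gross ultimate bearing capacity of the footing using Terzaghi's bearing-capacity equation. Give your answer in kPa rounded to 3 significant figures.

Overburden at base level: q = 16.4 × 1.31 = 21.484 kPa.
The water table is 1.44 m below the base (< B = 3.19 m), so the ½γBN_γ term uses γ̄ = γ' + (d_w/B)(γ − γ') = 7.69 + (1.44/3.19)(16.4 − 7.69) = 11.622 kN/m³.
Surcharge term q·N_q = 21.484 × 50.3 = 1080.6 kPa; self-weight term 0.5·γ·B·N_γ·s_γ = 0.5 × 11.622 × 3.19 × 58.1 × 0.6 = 646.19 kPa.
q_ult = 1080.6 + 646.19 = 1726.8 kPa.

q_ult ≈ 1730 kPa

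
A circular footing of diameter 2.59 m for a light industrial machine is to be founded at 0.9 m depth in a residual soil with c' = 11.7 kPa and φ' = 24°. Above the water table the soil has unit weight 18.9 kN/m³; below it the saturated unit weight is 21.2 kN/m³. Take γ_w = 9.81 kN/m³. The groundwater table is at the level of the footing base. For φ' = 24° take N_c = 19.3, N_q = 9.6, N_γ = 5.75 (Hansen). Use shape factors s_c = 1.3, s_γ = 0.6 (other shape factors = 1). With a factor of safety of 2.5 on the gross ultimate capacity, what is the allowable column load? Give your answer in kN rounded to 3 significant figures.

P_all ≈ 1070 kN

Overburden at base level: q = 18.9 × 0.9 = 17.01 kPa.
Below the base the soil is submerged, so the ½γBN_γ term uses γ' = 21.2 − 9.81 = 11.39 kN/m³.
Cohesion term c·N_c·s_c = 11.7 × 19.3 × 1.3 = 293.55 kPa; surcharge term q·N_q = 17.01 × 9.6 = 163.3 kPa; self-weight term 0.5·γ·B·N_γ·s_γ = 0.5 × 11.39 × 2.59 × 5.75 × 0.6 = 50.888 kPa.
q_ult = 293.55 + 163.3 + 50.888 = 507.74 kPa.
Gross allowable pressure q_all = 507.74 / 2.5 = 203.09 kPa.
Footing area = 5.2685 m², so allowable column load = 203.09 × 5.2685 = 1070 kN.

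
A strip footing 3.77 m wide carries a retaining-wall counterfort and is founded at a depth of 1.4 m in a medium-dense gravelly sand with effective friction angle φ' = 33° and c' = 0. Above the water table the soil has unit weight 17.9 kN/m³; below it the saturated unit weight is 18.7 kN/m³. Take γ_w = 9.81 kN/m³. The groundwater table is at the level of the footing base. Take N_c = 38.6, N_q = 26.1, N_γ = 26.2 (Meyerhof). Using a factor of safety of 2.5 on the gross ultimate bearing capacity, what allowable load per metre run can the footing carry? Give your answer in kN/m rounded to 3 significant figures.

≈ 1650 kN/m

q = γ·D_f = 17.9 × 1.4 = 25.06 kPa.
For the ½γBN_γ term take γ' = 18.7 − 9.81 = 8.89 kN/m³ (soil below base is submerged).
q·N_q = 25.06 × 26.1 = 654.07 kPa
0.5·γ·B·N_γ = 0.5 × 8.89 × 3.77 × 26.2 = 439.05 kPa
q_ult = 654.07 + 439.05 = 1093.1 kPa.
Gross allowable pressure q_all = 1093.1 / 2.5 = 437.25 kPa.
Allowable wall load = q_all × B = 437.25 × 3.77 = 1648.4 kN per metre run.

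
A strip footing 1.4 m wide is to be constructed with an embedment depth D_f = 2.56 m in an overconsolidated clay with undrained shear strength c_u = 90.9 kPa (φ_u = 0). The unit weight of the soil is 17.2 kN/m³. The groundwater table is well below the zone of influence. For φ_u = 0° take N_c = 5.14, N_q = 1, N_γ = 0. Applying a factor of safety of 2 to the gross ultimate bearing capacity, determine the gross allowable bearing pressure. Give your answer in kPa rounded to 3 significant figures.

q_all ≈ 256 kPa

q = γ·D_f = 17.2 × 2.56 = 44.032 kPa.
c·N_c = 90.9 × 5.14 = 467.23 kPa
q·N_q = 44.032 × 1 = 44.032 kPa
q_ult = 467.23 + 44.032 = 511.26 kPa.
q_all = q_ult / FS = 511.26 / 2 = 255.63 kPa.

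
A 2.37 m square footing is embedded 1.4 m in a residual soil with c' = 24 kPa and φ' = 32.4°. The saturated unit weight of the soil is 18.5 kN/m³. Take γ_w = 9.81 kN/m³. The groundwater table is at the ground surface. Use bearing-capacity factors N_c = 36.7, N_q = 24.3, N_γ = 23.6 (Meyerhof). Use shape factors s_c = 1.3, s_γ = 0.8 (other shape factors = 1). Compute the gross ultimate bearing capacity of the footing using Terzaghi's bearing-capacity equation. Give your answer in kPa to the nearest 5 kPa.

q_ult ≈ 1635 kPa

Water table at ground surface, so effective unit weight γ' = 18.5 − 9.81 = 8.69 kN/m³ is used throughout; overburden q = 8.69 × 1.4 = 12.166 kPa; the same γ' applies in the ½γBN_γ term.
Cohesion term c·N_c·s_c = 24 × 36.7 × 1.3 = 1145 kPa; surcharge term q·N_q = 12.166 × 24.3 = 295.63 kPa; self-weight term 0.5·γ·B·N_γ·s_γ = 0.5 × 8.69 × 2.37 × 23.6 × 0.8 = 194.42 kPa.
q_ult = 1145 + 295.63 + 194.42 = 1635.1 kPa.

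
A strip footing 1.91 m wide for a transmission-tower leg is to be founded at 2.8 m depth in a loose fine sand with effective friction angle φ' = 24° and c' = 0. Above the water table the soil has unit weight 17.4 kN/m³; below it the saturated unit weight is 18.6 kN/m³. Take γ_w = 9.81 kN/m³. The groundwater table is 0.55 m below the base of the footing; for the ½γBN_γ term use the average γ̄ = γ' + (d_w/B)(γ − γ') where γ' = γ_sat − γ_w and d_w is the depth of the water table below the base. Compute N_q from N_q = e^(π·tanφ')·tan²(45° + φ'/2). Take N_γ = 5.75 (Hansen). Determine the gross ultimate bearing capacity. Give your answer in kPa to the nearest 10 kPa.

tan24° = 0.4452, so N_q = e^(π×0.4452)·tan²(57°) = 4.05 × 2.371 = 9.6.
Overburden at base level: q = 17.4 × 2.8 = 48.72 kPa.
The water table is 0.55 m below the base (< B = 1.91 m), so the ½γBN_γ term uses γ̄ = γ' + (d_w/B)(γ − γ') = 8.79 + (0.55/1.91)(17.4 − 8.79) = 11.269 kN/m³.
Surcharge term q·N_q = 48.72 × 9.6034 = 467.88 kPa; self-weight term 0.5·γ·B·N_γ = 0.5 × 11.269 × 1.91 × 5.75 = 61.883 kPa.
q_ult = 467.88 + 61.883 = 529.76 kPa.

q_ult ≈ 530 kPa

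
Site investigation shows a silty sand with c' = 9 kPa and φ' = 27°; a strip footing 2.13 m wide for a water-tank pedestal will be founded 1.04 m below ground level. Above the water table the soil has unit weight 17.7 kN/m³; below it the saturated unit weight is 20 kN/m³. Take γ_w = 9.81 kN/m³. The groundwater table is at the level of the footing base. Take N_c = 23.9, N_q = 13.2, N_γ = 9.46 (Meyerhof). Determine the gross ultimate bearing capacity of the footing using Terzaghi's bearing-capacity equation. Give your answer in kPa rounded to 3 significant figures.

Effective surcharge at the founding depth q = γ·D_f = 17.7 × 1.04 = 18.408 kPa.
The water table coincides with the base, so in the self-weight term γ → γ' = 10.19 kN/m³.
q_ult = c·N_c + q·N_q + 0.5·γ·B·N_γ
     = 9 × 23.9 + 18.408 × 13.2 + 0.5 × 10.19 × 2.13 × 9.46
     = 215.1 + 242.99 + 102.66 = 560.75 kPa.

q_ult ≈ 561 kPa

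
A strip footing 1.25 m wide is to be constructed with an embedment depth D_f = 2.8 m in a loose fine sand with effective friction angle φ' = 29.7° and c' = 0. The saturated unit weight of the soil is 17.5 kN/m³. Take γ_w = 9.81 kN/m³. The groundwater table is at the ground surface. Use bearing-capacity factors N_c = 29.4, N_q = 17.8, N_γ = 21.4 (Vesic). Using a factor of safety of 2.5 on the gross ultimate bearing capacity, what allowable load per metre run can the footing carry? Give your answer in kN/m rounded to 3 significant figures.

Water table at ground surface, so effective unit weight γ' = 17.5 − 9.81 = 7.69 kN/m³ is used throughout; overburden q = 7.69 × 2.8 = 21.532 kPa; the same γ' applies in the ½γBN_γ term.
Surcharge term q·N_q = 21.532 × 17.8 = 383.27 kPa; self-weight term 0.5·γ·B·N_γ = 0.5 × 7.69 × 1.25 × 21.4 = 102.85 kPa.
q_ult = 383.27 + 102.85 = 486.12 kPa.
Gross allowable pressure q_all = 486.12 / 2.5 = 194.45 kPa.
Allowable wall load = q_all × B = 194.45 × 1.25 = 243.06 kN per metre run.

≈ 243 kN/m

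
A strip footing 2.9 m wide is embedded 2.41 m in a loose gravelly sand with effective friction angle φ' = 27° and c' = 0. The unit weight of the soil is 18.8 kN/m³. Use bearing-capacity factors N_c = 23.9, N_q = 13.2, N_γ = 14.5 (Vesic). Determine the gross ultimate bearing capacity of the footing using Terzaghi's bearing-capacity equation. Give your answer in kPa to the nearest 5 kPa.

q_ult ≈ 995 kPa

q = γ·D_f = 18.8 × 2.41 = 45.308 kPa.
q·N_q = 45.308 × 13.2 = 598.07 kPa
0.5·γ·B·N_γ = 0.5 × 18.8 × 2.9 × 14.5 = 395.27 kPa
q_ult = 598.07 + 395.27 = 993.34 kPa.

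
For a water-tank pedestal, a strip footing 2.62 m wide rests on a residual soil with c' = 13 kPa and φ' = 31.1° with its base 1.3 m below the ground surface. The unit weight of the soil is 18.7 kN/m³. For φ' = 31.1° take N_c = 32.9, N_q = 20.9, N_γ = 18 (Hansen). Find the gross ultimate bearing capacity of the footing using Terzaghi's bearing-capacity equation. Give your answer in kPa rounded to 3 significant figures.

q = γ·D_f = 18.7 × 1.3 = 24.31 kPa.
c·N_c = 13 × 32.9 = 427.7 kPa
q·N_q = 24.31 × 20.9 = 508.08 kPa
0.5·γ·B·N_γ = 0.5 × 18.7 × 2.62 × 18 = 440.95 kPa
q_ult = 427.7 + 508.08 + 440.95 = 1376.7 kPa.

q_ult ≈ 1380 kPa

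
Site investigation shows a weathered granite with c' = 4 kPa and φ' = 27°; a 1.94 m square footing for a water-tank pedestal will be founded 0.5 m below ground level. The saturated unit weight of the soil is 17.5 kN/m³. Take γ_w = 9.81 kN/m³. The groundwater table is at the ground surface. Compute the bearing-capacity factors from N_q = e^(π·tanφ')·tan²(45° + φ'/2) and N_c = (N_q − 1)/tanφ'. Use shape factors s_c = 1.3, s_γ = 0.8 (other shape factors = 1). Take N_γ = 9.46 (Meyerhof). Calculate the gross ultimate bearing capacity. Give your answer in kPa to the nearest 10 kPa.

q_ult ≈ 230 kPa

tan27° = 0.5095, so N_q = e^(π×0.5095)·tan²(58.5°) = 4.957 × 2.663 = 13.2.
N_c = (13.2 − 1)/tan27° = 23.94.
With the water table at the surface the whole profile is submerged: γ' = 17.5 − 9.81 = 7.69 kN/m³, so q = γ'·D_f = 3.845 kPa; the same γ' applies in the ½γBN_γ term.
q_ult = c·N_c·s_c + q·N_q + 0.5·γ·B·N_γ·s_γ
     = 4 × 23.942 × 1.3 + 3.845 × 13.199 + 0.5 × 7.69 × 1.94 × 9.46 × 0.8
     = 124.5 + 50.751 + 56.452 = 231.7 kPa.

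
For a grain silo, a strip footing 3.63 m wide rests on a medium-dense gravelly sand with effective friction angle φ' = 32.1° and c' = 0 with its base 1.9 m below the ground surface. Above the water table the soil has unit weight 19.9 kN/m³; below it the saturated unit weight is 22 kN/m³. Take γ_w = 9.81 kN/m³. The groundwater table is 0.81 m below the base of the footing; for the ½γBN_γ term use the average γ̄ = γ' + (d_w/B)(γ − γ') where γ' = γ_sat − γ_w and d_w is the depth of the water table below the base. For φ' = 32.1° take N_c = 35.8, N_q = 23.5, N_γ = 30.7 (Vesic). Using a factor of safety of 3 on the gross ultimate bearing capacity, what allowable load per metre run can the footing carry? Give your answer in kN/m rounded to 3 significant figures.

Overburden at base level: q = 19.9 × 1.9 = 37.81 kPa.
The water table is 0.81 m below the base (< B = 3.63 m), so the ½γBN_γ term uses γ̄ = γ' + (d_w/B)(γ − γ') = 12.19 + (0.81/3.63)(19.9 − 12.19) = 13.91 kN/m³.
Surcharge term q·N_q = 37.81 × 23.5 = 888.53 kPa; self-weight term 0.5·γ·B·N_γ = 0.5 × 13.91 × 3.63 × 30.7 = 775.1 kPa.
q_ult = 888.53 + 775.1 = 1663.6 kPa.
Gross allowable pressure q_all = 1663.6 / 3 = 554.54 kPa.
Allowable wall load = q_all × B = 554.54 × 3.63 = 2013 kN per metre run.

≈ 2010 kN/m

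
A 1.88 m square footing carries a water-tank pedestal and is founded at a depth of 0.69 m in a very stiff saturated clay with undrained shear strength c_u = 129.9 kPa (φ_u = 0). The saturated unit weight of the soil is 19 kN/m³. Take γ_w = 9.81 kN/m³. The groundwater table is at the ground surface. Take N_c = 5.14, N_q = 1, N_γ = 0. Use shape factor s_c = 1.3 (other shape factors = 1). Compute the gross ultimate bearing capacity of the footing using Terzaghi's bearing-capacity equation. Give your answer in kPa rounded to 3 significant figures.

Water table at ground surface, so effective unit weight γ' = 19 − 9.81 = 9.19 kN/m³ is used throughout; overburden q = 9.19 × 0.69 = 6.3411 kPa.
Cohesion term c·N_c·s_c = 129.9 × 5.14 × 1.3 = 867.99 kPa; surcharge term q·N_q = 6.3411 × 1 = 6.3411 kPa.
q_ult = 867.99 + 6.3411 = 874.33 kPa.

q_ult ≈ 874 kPa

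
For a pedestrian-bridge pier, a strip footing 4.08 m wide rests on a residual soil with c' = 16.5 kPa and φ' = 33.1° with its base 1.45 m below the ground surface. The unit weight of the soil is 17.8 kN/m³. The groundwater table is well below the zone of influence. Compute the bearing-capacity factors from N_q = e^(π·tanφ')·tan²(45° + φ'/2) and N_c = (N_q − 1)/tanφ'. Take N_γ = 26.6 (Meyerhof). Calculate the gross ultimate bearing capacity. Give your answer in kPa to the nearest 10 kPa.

q_ult ≈ 2290 kPa

tan33.1° = 0.6519, so N_q = e^(π×0.6519)·tan²(61.55°) = 7.752 × 3.406 = 26.41.
N_c = (26.41 − 1)/tan33.1° = 38.97.
Effective surcharge at the founding depth q = γ·D_f = 17.8 × 1.45 = 25.81 kPa.
q_ult = c·N_c + q·N_q + 0.5·γ·B·N_γ
     = 16.5 × 38.973 + 25.81 × 26.406 + 0.5 × 17.8 × 4.08 × 26.6
     = 643.05 + 681.54 + 965.9 = 2290.5 kPa.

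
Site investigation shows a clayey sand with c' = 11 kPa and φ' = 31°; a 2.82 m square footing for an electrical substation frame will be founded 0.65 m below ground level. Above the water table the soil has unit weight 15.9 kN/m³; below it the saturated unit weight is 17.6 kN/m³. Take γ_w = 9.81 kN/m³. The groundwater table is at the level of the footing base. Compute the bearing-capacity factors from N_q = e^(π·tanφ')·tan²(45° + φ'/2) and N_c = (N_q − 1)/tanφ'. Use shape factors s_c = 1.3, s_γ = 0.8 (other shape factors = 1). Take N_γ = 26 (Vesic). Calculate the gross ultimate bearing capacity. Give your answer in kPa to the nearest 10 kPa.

tan31° = 0.6009, so N_q = e^(π×0.6009)·tan²(60.5°) = 6.604 × 3.124 = 20.63.
N_c = (20.63 − 1)/tan31° = 32.67.
Overburden at base level: q = 15.9 × 0.65 = 10.335 kPa.
Below the base the soil is submerged, so the ½γBN_γ term uses γ' = 17.6 − 9.81 = 7.79 kN/m³.
Cohesion term c·N_c·s_c = 11 × 32.671 × 1.3 = 467.2 kPa; surcharge term q·N_q = 10.335 × 20.631 = 213.22 kPa; self-weight term 0.5·γ·B·N_γ·s_γ = 0.5 × 7.79 × 2.82 × 26 × 0.8 = 228.47 kPa.
q_ult = 467.2 + 213.22 + 228.47 = 908.88 kPa.

q_ult ≈ 910 kPa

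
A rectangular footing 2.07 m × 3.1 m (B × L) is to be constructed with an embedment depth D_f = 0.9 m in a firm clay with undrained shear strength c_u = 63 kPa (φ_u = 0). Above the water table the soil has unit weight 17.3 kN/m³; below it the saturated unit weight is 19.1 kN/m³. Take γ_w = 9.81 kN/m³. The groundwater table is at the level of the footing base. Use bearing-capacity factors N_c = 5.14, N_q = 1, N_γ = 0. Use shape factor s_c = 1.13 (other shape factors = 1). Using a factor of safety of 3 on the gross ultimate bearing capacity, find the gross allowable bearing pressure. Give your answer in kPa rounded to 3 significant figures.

q_all ≈ 127 kPa

Effective surcharge at the founding depth q = γ·D_f = 17.3 × 0.9 = 15.57 kPa.
q_ult = c·N_c·s_c + q·N_q
     = 63 × 5.14 × 1.13 + 15.57 × 1
     = 365.92 + 15.57 = 381.49 kPa.
q_all = 381.49 / 3 = 127.16 kPa.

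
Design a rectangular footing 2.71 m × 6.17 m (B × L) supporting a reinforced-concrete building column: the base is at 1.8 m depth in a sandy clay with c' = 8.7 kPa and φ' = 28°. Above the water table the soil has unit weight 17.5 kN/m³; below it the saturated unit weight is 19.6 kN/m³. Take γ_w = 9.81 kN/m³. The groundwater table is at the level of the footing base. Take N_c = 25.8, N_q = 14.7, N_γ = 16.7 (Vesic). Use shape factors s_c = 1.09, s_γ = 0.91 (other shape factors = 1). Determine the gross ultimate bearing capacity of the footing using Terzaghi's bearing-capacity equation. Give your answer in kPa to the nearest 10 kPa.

q_ult ≈ 910 kPa

q = γ·D_f = 17.5 × 1.8 = 31.5 kPa.
For the ½γBN_γ term take γ' = 19.6 − 9.81 = 9.79 kN/m³ (soil below base is submerged).
c·N_c·s_c = 8.7 × 25.8 × 1.09 = 244.66 kPa
q·N_q = 31.5 × 14.7 = 463.05 kPa
0.5·γ·B·N_γ·s_γ = 0.5 × 9.79 × 2.71 × 16.7 × 0.91 = 201.6 kPa
q_ult = 244.66 + 463.05 + 201.6 = 909.31 kPa.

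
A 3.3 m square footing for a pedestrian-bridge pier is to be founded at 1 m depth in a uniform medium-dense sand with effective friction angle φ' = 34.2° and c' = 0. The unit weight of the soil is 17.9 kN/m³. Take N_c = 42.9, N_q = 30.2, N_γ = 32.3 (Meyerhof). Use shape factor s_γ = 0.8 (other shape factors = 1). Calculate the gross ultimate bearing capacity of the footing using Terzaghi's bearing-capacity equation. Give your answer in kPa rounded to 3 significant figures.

q_ult ≈ 1300 kPa

Effective surcharge at the founding depth q = γ·D_f = 17.9 × 1 = 17.9 kPa.
q_ult = q·N_q + 0.5·γ·B·N_γ·s_γ
     = 17.9 × 30.2 + 0.5 × 17.9 × 3.3 × 32.3 × 0.8
     = 540.58 + 763.18 = 1303.8 kPa.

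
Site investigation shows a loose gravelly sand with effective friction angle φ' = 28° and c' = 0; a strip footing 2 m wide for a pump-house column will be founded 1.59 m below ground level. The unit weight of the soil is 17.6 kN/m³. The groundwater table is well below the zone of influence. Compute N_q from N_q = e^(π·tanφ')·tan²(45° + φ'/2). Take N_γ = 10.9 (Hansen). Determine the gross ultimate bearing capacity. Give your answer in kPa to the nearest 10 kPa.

tan28° = 0.5317, so N_q = e^(π×0.5317)·tan²(59°) = 5.314 × 2.77 = 14.72.
Effective surcharge at the founding depth q = γ·D_f = 17.6 × 1.59 = 27.984 kPa.
q_ult = q·N_q + 0.5·γ·B·N_γ
     = 27.984 × 14.72 + 0.5 × 17.6 × 2 × 10.9
     = 411.92 + 191.84 = 603.76 kPa.

q_ult ≈ 600 kPa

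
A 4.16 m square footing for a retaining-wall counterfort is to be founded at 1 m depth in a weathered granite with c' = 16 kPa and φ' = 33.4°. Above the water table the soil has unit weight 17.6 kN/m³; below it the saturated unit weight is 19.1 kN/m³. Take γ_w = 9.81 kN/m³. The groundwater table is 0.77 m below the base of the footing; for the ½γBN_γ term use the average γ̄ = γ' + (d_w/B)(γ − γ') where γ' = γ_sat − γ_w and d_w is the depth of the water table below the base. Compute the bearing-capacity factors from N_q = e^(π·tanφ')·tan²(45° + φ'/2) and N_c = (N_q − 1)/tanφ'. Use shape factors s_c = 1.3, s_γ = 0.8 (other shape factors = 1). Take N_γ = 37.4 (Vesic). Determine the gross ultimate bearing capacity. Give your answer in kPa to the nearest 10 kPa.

tan33.4° = 0.6594, so N_q = e^(π×0.6594)·tan²(61.7°) = 7.937 × 3.449 = 27.38.
N_c = (27.38 − 1)/tan33.4° = 40.
Effective surcharge at the founding depth q = γ·D_f = 17.6 × 1 = 17.6 kPa.
With d_w = 0.77 m < B, γ̄ = 9.29 + (0.77/4.16) × (17.6 − 9.29) = 10.828 kN/m³.
q_ult = c·N_c·s_c + q·N_q + 0.5·γ·B·N_γ·s_γ
     = 16 × 40 × 1.3 + 17.6 × 27.375 + 0.5 × 10.828 × 4.16 × 37.4 × 0.8
     = 832 + 481.8 + 673.87 = 1987.7 kPa.

q_ult ≈ 1990 kPa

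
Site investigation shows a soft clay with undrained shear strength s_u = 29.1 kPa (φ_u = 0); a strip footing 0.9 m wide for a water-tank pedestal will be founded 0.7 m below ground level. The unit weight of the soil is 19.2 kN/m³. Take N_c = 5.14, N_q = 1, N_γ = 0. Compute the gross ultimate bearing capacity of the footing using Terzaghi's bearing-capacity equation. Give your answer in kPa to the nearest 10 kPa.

q = γ·D_f = 19.2 × 0.7 = 13.44 kPa.
c·N_c = 29.1 × 5.14 = 149.57 kPa
q·N_q = 13.44 × 1 = 13.44 kPa
q_ult = 149.57 + 13.44 = 163.01 kPa.

q_ult ≈ 160 kPa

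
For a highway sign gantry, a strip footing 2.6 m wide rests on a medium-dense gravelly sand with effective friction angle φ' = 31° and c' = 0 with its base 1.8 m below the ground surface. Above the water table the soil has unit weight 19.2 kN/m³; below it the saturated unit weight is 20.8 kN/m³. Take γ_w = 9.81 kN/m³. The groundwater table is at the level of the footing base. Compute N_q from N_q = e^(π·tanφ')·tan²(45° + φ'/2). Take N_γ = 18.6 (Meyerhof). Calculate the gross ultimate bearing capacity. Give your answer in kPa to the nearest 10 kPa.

tan31° = 0.6009, so N_q = e^(π×0.6009)·tan²(60.5°) = 6.604 × 3.124 = 20.63.
Effective surcharge at the founding depth q = γ·D_f = 19.2 × 1.8 = 34.56 kPa.
The water table coincides with the base, so in the self-weight term γ → γ' = 10.99 kN/m³.
q_ult = q·N_q + 0.5·γ·B·N_γ
     = 34.56 × 20.631 + 0.5 × 10.99 × 2.6 × 18.6
     = 713 + 265.74 = 978.74 kPa.

q_ult ≈ 980 kPa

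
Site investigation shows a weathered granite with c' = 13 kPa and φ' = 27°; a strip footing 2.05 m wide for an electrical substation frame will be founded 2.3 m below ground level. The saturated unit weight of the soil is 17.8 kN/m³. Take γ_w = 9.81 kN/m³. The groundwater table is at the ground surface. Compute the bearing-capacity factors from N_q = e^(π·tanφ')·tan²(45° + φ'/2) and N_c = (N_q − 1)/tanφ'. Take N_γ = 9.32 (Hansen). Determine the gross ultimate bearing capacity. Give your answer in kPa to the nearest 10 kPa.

tan27° = 0.5095, so N_q = e^(π×0.5095)·tan²(58.5°) = 4.957 × 2.663 = 13.2.
N_c = (13.2 − 1)/tan27° = 23.94.
γ' = 17.8 − 9.81 = 7.99 kN/m³ (submerged throughout). q = 7.99 × 2.3 = 18.377 kPa; the same γ' applies in the ½γBN_γ term.
c·N_c = 13 × 23.942 = 311.25 kPa
q·N_q = 18.377 × 13.199 = 242.56 kPa
0.5·γ·B·N_γ = 0.5 × 7.99 × 2.05 × 9.32 = 76.328 kPa
q_ult = 311.25 + 242.56 + 76.328 = 630.14 kPa.

q_ult ≈ 630 kPa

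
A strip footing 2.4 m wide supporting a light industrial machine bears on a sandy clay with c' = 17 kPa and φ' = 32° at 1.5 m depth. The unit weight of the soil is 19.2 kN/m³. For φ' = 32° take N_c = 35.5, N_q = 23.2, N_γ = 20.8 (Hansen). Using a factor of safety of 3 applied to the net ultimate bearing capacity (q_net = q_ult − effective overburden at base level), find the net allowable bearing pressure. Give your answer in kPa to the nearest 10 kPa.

q_all(net) ≈ 570 kPa

Effective surcharge at the founding depth q = γ·D_f = 19.2 × 1.5 = 28.8 kPa.
q_ult = c·N_c + q·N_q + 0.5·γ·B·N_γ
     = 17 × 35.5 + 28.8 × 23.2 + 0.5 × 19.2 × 2.4 × 20.8
     = 603.5 + 668.16 + 479.23 = 1750.9 kPa.
Net ultimate: q_net = 1750.9 − 28.8 = 1722.1 kPa.
q_all(net) = 1722.1 / 3 = 574.03 kPa.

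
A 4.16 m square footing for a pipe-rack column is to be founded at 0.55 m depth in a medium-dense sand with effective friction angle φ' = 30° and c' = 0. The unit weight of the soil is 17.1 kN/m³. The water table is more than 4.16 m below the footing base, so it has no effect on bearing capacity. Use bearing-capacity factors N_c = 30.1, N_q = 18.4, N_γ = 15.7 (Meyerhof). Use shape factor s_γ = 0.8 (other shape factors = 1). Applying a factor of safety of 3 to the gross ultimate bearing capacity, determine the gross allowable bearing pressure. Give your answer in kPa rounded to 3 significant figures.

Overburden at base level: q = 17.1 × 0.55 = 9.405 kPa.
Surcharge term q·N_q = 9.405 × 18.4 = 173.05 kPa; self-weight term 0.5·γ·B·N_γ·s_γ = 0.5 × 17.1 × 4.16 × 15.7 × 0.8 = 446.73 kPa.
q_ult = 173.05 + 446.73 = 619.79 kPa.
q_all = q_ult / FS = 619.79 / 3 = 206.6 kPa.

q_all ≈ 207 kPa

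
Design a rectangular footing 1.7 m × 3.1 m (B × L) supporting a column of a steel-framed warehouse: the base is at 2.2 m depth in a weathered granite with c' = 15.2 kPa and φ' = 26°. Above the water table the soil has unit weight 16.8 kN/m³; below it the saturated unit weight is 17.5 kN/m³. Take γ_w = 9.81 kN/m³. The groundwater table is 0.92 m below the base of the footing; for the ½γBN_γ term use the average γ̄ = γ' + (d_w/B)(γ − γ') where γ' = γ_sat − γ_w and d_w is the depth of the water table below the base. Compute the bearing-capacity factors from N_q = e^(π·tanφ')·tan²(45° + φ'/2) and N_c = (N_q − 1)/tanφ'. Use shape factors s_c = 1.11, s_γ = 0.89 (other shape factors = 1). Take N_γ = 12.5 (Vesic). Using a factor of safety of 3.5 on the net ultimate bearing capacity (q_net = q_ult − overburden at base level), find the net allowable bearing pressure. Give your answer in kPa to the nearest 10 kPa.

q_all(net) ≈ 260 kPa

N_q = e^(π·tan26°)·tan²(58°) = 11.85; N_c = (N_q − 1)/tanφ' = 22.25.
Overburden at base level: q = 16.8 × 2.2 = 36.96 kPa.
The water table is 0.92 m below the base (< B = 1.7 m), so the ½γBN_γ term uses γ̄ = γ' + (d_w/B)(γ − γ') = 7.69 + (0.92/1.7)(16.8 − 7.69) = 12.62 kN/m³.
Cohesion term c·N_c·s_c = 15.2 × 22.254 × 1.11 = 375.48 kPa; surcharge term q·N_q = 36.96 × 11.854 = 438.13 kPa; self-weight term 0.5·γ·B·N_γ·s_γ = 0.5 × 12.62 × 1.7 × 12.5 × 0.89 = 119.34 kPa.
q_ult = 375.48 + 438.13 + 119.34 = 932.95 kPa.
q_net = 932.95 − 36.96 = 895.99 kPa.
q_all(net) = 895.99 / 3.5 = 256 kPa.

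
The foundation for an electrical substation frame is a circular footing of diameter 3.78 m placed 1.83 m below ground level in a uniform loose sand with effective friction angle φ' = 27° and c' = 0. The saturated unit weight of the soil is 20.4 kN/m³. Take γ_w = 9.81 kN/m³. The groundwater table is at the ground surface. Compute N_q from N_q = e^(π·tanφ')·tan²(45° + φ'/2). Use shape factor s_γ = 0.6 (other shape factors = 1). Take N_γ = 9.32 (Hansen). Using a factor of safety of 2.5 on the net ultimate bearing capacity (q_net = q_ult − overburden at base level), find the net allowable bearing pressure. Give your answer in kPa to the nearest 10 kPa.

N_q = e^(π·tan27°)·tan²(58.5°) = 13.2.
With the water table at the surface the whole profile is submerged: γ' = 20.4 − 9.81 = 10.59 kN/m³, so q = γ'·D_f = 19.38 kPa; the same γ' applies in the ½γBN_γ term.
q_ult = q·N_q + 0.5·γ·B·N_γ·s_γ
     = 19.38 × 13.199 + 0.5 × 10.59 × 3.78 × 9.32 × 0.6
     = 255.8 + 111.92 = 367.72 kPa.
q_net = 367.72 − 19.38 = 348.34 kPa.
q_all(net) = 348.34 / 2.5 = 139.34 kPa.

q_all(net) ≈ 140 kPa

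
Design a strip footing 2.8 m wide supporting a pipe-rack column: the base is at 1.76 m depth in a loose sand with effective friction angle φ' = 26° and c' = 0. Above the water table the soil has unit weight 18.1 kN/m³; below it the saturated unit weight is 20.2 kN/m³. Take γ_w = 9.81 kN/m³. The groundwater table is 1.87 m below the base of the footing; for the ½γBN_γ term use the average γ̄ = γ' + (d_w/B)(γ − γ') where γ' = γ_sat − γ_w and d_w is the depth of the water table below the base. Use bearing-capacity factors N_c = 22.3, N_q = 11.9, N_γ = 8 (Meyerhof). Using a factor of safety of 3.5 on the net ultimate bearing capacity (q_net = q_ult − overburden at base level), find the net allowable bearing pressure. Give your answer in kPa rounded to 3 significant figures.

q = γ·D_f = 18.1 × 1.76 = 31.856 kPa.
γ' = 10.39 kN/m³; averaging over the depth B below the base, γ̄ = γ' + (d_w/B)(γ − γ') = 15.539 kN/m³.
q·N_q = 31.856 × 11.9 = 379.09 kPa
0.5·γ·B·N_γ = 0.5 × 15.539 × 2.8 × 8 = 174.04 kPa
q_ult = 379.09 + 174.04 = 553.13 kPa.
q_net = 553.13 − 31.856 = 521.27 kPa.
q_all(net) = 521.27 / 3.5 = 148.93 kPa.

q_all(net) ≈ 149 kPa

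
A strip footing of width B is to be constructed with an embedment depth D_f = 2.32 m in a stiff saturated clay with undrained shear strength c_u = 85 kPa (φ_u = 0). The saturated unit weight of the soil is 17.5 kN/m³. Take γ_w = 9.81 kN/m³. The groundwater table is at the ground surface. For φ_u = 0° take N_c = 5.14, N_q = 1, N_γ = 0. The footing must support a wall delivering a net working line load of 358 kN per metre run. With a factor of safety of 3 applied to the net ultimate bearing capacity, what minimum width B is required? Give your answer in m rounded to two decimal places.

Water table at ground surface, so effective unit weight γ' = 17.5 − 9.81 = 7.69 kN/m³ is used throughout; overburden q = 7.69 × 2.32 = 17.841 kPa.
Cohesion term c·N_c = 85 × 5.14 = 436.9 kPa; surcharge term q·N_q = 17.841 × 1 = 17.841 kPa.
q_ult = 436.9 + 17.841 = 454.74 kPa.
For φ = 0 the ½γBN_γ term vanishes, so q_ult is independent of B. q_net = 454.74 − 17.841 = 436.9 kPa; q_all(net) = 436.9/3 = 145.63 kPa.
Required width B = w / q_all(net) = 358 / 145.63 = 2.458 m.

B = 2.46 m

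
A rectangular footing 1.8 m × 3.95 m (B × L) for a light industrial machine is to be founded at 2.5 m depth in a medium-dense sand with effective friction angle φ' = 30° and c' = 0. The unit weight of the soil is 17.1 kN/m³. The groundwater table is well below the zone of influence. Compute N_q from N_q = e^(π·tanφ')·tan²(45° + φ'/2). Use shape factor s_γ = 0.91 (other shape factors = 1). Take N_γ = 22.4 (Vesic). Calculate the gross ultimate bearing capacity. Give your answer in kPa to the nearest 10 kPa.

tan30° = 0.5774, so N_q = e^(π×0.5774)·tan²(60°) = 6.134 × 3.0 = 18.4.
q = γ·D_f = 17.1 × 2.5 = 42.75 kPa.
q·N_q = 42.75 × 18.401 = 786.65 kPa
0.5·γ·B·N_γ·s_γ = 0.5 × 17.1 × 1.8 × 22.4 × 0.91 = 313.71 kPa
q_ult = 786.65 + 313.71 = 1100.4 kPa.

q_ult ≈ 1100 kPa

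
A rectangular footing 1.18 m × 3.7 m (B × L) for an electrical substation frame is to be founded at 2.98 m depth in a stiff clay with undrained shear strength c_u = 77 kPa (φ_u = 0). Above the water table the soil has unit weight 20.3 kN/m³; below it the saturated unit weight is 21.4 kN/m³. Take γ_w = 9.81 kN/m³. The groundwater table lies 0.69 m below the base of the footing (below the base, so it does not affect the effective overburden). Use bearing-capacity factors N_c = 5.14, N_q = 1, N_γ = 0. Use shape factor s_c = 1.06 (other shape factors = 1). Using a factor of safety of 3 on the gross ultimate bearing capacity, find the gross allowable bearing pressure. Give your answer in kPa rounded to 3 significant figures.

Overburden at base level: q = 20.3 × 2.98 = 60.494 kPa.
Cohesion term c·N_c·s_c = 77 × 5.14 × 1.06 = 419.53 kPa; surcharge term q·N_q = 60.494 × 1 = 60.494 kPa.
q_ult = 419.53 + 60.494 = 480.02 kPa.
q_all = 480.02 / 3 = 160.01 kPa.

q_all ≈ 160 kPa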